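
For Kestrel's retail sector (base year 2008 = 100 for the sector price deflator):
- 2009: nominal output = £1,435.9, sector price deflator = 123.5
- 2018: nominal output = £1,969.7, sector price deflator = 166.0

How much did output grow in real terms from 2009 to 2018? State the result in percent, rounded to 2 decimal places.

2.06%

Real output 2009 = 1435.9 / 1.235 = 1162.67.
Real output 2018 = 1969.7 / 1.660 = 1186.57.
Real growth = 1186.57 / 1162.67 − 1 = 0.0206.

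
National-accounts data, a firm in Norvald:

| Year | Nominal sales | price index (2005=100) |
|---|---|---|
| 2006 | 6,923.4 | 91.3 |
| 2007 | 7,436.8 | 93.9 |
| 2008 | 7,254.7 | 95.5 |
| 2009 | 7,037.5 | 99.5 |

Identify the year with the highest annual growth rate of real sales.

2007: real = 7436.8/0.939 = 7919.91; growth vs 2006 (7583.13) = 4.44%.
2008: real = 7254.7/0.955 = 7596.54; growth vs 2007 (7919.91) = -4.08%.
2009: real = 7037.5/0.995 = 7072.86; growth vs 2008 (7596.54) = -6.89%.

2007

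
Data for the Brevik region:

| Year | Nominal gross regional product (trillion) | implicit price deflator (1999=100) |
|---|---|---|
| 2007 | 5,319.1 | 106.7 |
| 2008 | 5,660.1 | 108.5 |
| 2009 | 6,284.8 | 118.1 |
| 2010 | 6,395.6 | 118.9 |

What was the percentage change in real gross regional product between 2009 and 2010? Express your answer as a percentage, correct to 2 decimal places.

Real gross regional product 2009 = 6284.8/1.181 = 5321.59.
Real gross regional product 2010 = 6395.6/1.189 = 5378.97.
Change = 5378.97/5321.59 − 1 = 0.0108.

1.08%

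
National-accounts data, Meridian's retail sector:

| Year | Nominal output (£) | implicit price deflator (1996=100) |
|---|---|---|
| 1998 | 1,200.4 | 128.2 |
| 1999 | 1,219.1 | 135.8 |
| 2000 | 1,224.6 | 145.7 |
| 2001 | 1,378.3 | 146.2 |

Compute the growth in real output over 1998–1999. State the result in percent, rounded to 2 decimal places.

-4.13%

Real output 1998 = 1200.4/1.282 = 936.35.
Real output 1999 = 1219.1/1.358 = 897.72.
Change = 897.72/936.35 − 1 = -0.0413.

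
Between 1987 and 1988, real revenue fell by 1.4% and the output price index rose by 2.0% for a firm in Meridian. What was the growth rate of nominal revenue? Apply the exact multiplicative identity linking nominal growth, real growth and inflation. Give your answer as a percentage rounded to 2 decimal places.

0.57%

(1 + g_nom) = (1 + g_real)(1 + π) = 0.9860 × 1.0200 = 1.00572.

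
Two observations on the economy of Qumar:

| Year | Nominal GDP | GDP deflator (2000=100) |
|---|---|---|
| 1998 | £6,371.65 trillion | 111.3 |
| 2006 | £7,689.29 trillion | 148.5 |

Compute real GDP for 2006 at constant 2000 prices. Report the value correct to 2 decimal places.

£5,177.97 trillion

Real GDP = Nominal / (GDP deflator/100) = 7689.29 / 1.485 = 5177.97.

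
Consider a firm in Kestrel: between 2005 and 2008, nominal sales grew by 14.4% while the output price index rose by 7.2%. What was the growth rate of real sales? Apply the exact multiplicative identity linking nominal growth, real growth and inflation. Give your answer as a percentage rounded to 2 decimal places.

(1 + g_nom) = (1 + g_real)(1 + π), so g_real = 1.1440 / 1.0720 − 1 = 0.06716.

6.72%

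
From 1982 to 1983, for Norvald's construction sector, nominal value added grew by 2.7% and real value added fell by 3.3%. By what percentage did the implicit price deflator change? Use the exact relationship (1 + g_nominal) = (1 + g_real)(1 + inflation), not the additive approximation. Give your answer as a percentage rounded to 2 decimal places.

(1 + g_nom) = (1 + g_real)(1 + π), so π = 1.0270 / 0.9670 − 1 = 0.06205.

6.20%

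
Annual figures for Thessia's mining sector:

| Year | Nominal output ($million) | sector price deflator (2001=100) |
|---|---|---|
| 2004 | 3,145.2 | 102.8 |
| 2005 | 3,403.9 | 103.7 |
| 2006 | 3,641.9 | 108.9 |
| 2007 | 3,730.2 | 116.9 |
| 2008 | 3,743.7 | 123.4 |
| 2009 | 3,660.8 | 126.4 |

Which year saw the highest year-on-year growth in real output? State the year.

2005

2005: real = 3403.9/1.037 = 3282.45; growth vs 2004 (3059.53) = 7.29%.
2006: real = 3641.9/1.089 = 3344.26; growth vs 2005 (3282.45) = 1.88%.
2007: real = 3730.2/1.169 = 3190.93; growth vs 2006 (3344.26) = -4.58%.
2008: real = 3743.7/1.234 = 3033.79; growth vs 2007 (3190.93) = -4.92%.
2009: real = 3660.8/1.264 = 2896.20; growth vs 2008 (3033.79) = -4.54%.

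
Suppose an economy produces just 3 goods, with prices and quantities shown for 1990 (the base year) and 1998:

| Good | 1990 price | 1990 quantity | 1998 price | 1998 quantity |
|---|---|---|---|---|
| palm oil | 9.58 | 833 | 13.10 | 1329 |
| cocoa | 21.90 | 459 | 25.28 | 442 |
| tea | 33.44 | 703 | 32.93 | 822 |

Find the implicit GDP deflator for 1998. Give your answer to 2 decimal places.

Nominal GDP 1998 = 13.10·1329 + 25.28·442 + 32.93·822 = 55652.12.
Real GDP 1998 (at 1990 prices) = 9.58·1329 + 21.90·442 + 33.44·822 = 49899.30.
Deflator = Nominal/Real × 100 = 55652.12/49899.30 × 100 = 111.529.

111.53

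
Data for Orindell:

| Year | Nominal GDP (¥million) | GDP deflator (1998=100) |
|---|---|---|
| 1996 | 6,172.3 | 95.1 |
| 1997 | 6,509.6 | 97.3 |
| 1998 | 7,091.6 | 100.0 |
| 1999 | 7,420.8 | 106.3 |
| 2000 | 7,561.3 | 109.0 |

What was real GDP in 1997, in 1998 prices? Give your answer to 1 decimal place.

¥6,690.2 million

Real GDP 1997 = 6509.6 / 0.973 = 6690.24.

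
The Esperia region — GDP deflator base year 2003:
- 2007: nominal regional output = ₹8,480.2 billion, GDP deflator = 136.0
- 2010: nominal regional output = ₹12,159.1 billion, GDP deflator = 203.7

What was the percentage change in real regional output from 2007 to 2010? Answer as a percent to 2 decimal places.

Deflate each year: 2007 → 8480.2/1.360 = 6235.44; 2010 → 12159.1/2.037 = 5969.12.
So real regional output changed by 5969.12/6235.44 − 1 = -0.0427, i.e. -4.27%.

-4.27%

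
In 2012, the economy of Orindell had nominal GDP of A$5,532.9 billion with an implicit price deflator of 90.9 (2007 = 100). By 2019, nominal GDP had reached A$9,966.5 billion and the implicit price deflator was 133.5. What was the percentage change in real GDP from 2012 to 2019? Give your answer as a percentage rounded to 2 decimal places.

22.65%

Deflate each year: 2012 → 5532.9/0.909 = 6086.80; 2019 → 9966.5/1.335 = 7465.54.
So real GDP changed by 7465.54/6086.80 − 1 = 0.2265, i.e. 22.65%.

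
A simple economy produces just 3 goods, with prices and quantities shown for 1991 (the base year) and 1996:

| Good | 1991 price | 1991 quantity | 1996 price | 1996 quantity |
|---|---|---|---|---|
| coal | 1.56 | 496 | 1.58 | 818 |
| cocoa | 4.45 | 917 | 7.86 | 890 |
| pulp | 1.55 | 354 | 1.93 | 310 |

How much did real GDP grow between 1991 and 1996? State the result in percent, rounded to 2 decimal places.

5.81%

Real GDP 1991 = Nominal GDP 1991 = 1.56·496 + 4.45·917 + 1.55·354 = 5403.11.
Real GDP 1996 (at 1991 prices) = 1.56·818 + 4.45·890 + 1.55·310 = 5717.08.
Real growth = 5717.08/5403.11 − 1 = 0.0581.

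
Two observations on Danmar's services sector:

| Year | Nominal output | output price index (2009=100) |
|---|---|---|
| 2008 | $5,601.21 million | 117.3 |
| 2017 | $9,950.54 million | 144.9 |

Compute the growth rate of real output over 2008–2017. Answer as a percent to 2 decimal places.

43.81%

Real output 2008 = 5601.21 / 1.173 = 4775.12.
Real output 2017 = 9950.54 / 1.449 = 6867.18.
Real growth = 6867.18 / 4775.12 − 1 = 0.4381.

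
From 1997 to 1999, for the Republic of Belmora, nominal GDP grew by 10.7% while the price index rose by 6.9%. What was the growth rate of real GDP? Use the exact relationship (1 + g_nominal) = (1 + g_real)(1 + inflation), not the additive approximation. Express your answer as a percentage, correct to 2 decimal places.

(1 + g_nom) = (1 + g_real)(1 + π), so g_real = 1.1070 / 1.0690 − 1 = 0.03555.

3.55%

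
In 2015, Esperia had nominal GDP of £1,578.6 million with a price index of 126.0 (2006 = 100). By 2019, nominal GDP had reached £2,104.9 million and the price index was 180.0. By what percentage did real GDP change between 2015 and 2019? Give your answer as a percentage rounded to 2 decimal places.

Deflate each year: 2015 → 1578.6/1.260 = 1252.86; 2019 → 2104.9/1.800 = 1169.39.
So real GDP changed by 1169.39/1252.86 − 1 = -0.0666, i.e. -6.66%.

-6.66%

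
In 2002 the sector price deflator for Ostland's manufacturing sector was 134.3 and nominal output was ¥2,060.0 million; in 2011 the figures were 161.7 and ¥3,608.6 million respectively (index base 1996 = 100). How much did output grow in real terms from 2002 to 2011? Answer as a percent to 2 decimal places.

45.49%

Real output 2002 = 2060.0 / 1.343 = 1533.88.
Real output 2011 = 3608.6 / 1.617 = 2231.66.
Real growth = 2231.66 / 1533.88 − 1 = 0.4549.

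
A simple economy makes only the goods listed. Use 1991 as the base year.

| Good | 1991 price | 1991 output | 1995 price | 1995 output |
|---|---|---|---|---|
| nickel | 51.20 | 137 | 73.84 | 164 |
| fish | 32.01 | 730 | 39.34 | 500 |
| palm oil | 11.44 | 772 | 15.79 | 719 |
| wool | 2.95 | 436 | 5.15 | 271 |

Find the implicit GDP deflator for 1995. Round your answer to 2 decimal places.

Nominal GDP 1995 = 73.84·164 + 39.34·500 + 15.79·719 + 5.15·271 = 44528.42.
Real GDP 1995 (at 1991 prices) = 51.20·164 + 32.01·500 + 11.44·719 + 2.95·271 = 33426.61.
Deflator = Nominal/Real × 100 = 44528.42/33426.61 × 100 = 133.212.

133.21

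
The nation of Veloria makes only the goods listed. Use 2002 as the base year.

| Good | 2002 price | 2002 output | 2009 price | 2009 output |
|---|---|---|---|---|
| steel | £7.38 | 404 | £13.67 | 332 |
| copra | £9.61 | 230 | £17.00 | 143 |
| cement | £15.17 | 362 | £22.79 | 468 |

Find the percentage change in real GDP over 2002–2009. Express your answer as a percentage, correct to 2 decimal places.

2.25%

Real GDP 2002 = Nominal GDP 2002 = 7.38·404 + 9.61·230 + 15.17·362 = 10683.36.
Real GDP 2009 (at 2002 prices) = 7.38·332 + 9.61·143 + 15.17·468 = 10923.95.
Real growth = 10923.95/10683.36 − 1 = 0.0225.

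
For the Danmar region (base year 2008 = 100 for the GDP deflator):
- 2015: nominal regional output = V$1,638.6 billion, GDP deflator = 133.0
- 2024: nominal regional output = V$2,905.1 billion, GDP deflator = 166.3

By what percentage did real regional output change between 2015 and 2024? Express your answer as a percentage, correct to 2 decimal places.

41.79%

Real regional output 2015 = 1638.6 / 1.330 = 1232.03.
Real regional output 2024 = 2905.1 / 1.663 = 1746.90.
Real growth = 1746.90 / 1232.03 − 1 = 0.4179.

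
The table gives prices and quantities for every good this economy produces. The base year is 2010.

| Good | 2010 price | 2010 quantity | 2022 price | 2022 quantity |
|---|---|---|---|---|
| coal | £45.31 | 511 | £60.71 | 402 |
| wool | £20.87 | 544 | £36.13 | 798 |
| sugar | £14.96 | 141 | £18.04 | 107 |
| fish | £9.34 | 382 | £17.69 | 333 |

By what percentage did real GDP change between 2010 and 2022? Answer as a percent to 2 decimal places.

Real GDP 2010 = Nominal GDP 2010 = 45.31·511 + 20.87·544 + 14.96·141 + 9.34·382 = 40183.93.
Real GDP 2022 (at 2010 prices) = 45.31·402 + 20.87·798 + 14.96·107 + 9.34·333 = 39579.82.
Real growth = 39579.82/40183.93 − 1 = -0.0150.

-1.50%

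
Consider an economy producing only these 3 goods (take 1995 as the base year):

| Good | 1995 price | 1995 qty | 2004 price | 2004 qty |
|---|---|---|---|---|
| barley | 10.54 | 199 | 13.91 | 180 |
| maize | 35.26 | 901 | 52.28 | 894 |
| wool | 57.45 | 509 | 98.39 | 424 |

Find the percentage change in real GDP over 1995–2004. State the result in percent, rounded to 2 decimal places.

Real GDP 1995 = Nominal GDP 1995 = 10.54·199 + 35.26·901 + 57.45·509 = 63108.77.
Real GDP 2004 (at 1995 prices) = 10.54·180 + 35.26·894 + 57.45·424 = 57778.44.
Real growth = 57778.44/63108.77 − 1 = -0.0845.

-8.45%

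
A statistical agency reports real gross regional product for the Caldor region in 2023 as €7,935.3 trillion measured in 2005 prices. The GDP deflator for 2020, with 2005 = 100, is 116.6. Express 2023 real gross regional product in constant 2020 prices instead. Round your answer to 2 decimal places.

Real gross regional product in 2020 prices = Real gross regional product in 2005 prices × (P_2020/P_2005) = 7935.3 × 1.166 = 9252.56.

€9,252.56 trillion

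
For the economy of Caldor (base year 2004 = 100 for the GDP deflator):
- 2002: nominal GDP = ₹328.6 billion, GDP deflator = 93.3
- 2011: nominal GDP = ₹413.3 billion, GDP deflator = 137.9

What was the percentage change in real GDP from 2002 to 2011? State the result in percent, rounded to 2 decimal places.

-14.90%

Deflate each year: 2002 → 328.6/0.933 = 352.20; 2011 → 413.3/1.379 = 299.71.
So real GDP changed by 299.71/352.20 − 1 = -0.1490, i.e. -14.90%.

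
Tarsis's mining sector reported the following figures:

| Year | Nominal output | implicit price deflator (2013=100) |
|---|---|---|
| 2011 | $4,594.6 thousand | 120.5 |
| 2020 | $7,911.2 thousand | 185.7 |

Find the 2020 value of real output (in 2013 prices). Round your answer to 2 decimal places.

Real output = Nominal / (implicit price deflator/100) = 7911.2 / 1.857 = 4260.20.

$4,260.20 thousand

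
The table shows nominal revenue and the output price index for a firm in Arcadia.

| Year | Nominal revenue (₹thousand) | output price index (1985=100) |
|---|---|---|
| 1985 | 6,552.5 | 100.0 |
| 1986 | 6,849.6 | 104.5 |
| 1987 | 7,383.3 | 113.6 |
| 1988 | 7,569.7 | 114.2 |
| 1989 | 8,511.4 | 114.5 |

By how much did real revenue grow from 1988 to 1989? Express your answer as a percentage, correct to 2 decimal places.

Real revenue 1988 = 7569.7/1.142 = 6628.46.
Real revenue 1989 = 8511.4/1.145 = 7433.54.
Change = 7433.54/6628.46 − 1 = 0.1215.

12.15%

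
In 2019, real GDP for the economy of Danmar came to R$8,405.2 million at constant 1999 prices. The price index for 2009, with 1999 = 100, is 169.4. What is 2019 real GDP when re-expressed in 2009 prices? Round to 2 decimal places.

R$14,238.41 million

Real GDP in 2009 prices = Real GDP in 1999 prices × (P_2009/P_1999) = 8405.2 × 1.694 = 14238.41.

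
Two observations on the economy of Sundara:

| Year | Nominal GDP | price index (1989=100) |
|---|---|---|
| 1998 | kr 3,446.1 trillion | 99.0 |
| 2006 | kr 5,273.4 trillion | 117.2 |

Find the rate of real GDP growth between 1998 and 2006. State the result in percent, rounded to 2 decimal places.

29.26%

Deflate each year: 1998 → 3446.1/0.990 = 3480.91; 2006 → 5273.4/1.172 = 4499.49.
So real GDP changed by 4499.49/3480.91 − 1 = 0.2926, i.e. 29.26%.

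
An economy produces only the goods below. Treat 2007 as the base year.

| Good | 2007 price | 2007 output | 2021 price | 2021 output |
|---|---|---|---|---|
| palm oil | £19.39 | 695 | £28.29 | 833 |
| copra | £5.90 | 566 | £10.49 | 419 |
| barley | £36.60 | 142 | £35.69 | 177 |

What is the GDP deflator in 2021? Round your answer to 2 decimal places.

136.55

Nominal GDP 2021 = 28.29·833 + 10.49·419 + 35.69·177 = 34278.01.
Real GDP 2021 (at 2007 prices) = 19.39·833 + 5.90·419 + 36.60·177 = 25102.17.
Deflator = Nominal/Real × 100 = 34278.01/25102.17 × 100 = 136.554.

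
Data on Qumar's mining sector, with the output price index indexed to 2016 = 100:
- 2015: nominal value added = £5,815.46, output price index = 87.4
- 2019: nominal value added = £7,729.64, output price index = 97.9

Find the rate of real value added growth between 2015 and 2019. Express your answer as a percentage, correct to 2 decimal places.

Real value added 2015 = 5815.46 / 0.874 = 6653.84.
Real value added 2019 = 7729.64 / 0.979 = 7895.44.
Real growth = 7895.44 / 6653.84 − 1 = 0.1866.

18.66%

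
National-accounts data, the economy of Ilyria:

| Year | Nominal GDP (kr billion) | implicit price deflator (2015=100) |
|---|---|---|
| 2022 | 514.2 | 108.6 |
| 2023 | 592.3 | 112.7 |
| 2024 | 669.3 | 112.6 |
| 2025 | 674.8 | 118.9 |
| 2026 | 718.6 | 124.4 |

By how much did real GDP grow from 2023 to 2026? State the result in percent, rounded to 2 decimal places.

9.91%

Real GDP 2023 = 592.3/1.127 = 525.55.
Real GDP 2026 = 718.6/1.244 = 577.65.
Change = 577.65/525.55 − 1 = 0.0991.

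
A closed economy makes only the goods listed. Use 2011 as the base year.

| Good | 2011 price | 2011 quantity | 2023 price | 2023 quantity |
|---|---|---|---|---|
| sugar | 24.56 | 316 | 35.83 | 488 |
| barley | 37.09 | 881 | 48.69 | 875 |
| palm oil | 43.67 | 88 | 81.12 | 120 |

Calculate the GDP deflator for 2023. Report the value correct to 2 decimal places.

140.55

Nominal GDP 2023 = 35.83·488 + 48.69·875 + 81.12·120 = 69823.19.
Real GDP 2023 (at 2011 prices) = 24.56·488 + 37.09·875 + 43.67·120 = 49679.43.
Deflator = Nominal/Real × 100 = 69823.19/49679.43 × 100 = 140.547.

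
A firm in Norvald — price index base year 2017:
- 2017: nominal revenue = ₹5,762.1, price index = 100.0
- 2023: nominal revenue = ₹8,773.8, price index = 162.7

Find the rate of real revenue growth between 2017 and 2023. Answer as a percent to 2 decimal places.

-6.41%

Real revenue 2017 = 5762.1 / 1.000 = 5762.10.
Real revenue 2023 = 8773.8 / 1.627 = 5392.62.
Real growth = 5392.62 / 5762.10 − 1 = -0.0641.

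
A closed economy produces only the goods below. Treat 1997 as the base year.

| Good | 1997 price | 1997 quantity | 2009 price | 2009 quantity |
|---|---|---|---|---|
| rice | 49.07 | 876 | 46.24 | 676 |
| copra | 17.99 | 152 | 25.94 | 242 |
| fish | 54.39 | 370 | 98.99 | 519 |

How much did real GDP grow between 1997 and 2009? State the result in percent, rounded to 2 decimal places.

-0.14%

Real GDP 1997 = Nominal GDP 1997 = 49.07·876 + 17.99·152 + 54.39·370 = 65844.10.
Real GDP 2009 (at 1997 prices) = 49.07·676 + 17.99·242 + 54.39·519 = 65753.31.
Real growth = 65753.31/65844.10 − 1 = -0.0014.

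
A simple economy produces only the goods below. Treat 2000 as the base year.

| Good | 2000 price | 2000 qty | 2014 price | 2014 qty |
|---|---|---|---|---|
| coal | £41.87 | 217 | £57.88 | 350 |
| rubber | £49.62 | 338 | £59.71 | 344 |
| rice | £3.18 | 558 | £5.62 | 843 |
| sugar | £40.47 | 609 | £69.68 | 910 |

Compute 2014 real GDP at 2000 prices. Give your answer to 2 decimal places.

Real GDP 2014 = Σ (p_2000 × q_2014) = 41.87·350 + 49.62·344 + 3.18·843 + 40.47·910 = 71232.22.

£71232.22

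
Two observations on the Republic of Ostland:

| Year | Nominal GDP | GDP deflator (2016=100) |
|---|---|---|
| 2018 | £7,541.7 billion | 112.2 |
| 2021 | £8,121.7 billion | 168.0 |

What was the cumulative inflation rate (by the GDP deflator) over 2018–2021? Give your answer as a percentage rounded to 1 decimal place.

Price-level change = 168.0 / 112.2 − 1 = 0.4973.

49.7%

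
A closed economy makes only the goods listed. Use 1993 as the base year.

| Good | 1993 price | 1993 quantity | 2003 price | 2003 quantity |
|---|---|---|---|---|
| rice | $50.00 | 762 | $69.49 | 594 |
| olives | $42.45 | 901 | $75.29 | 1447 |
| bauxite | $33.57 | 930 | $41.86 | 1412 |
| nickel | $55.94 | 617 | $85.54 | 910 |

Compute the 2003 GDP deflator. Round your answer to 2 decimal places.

151.60

Nominal GDP 2003 = 69.49·594 + 75.29·1447 + 41.86·1412 + 85.54·910 = 287169.41.
Real GDP 2003 (at 1993 prices) = 50.00·594 + 42.45·1447 + 33.57·1412 + 55.94·910 = 189431.39.
Deflator = Nominal/Real × 100 = 287169.41/189431.39 × 100 = 151.595.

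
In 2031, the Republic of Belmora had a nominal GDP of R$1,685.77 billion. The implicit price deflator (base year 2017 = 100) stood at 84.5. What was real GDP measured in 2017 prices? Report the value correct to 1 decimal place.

R$1,995.0 billion

Real GDP = Nominal / (implicit price deflator/100) = 1685.77 / 0.845 = 1994.99.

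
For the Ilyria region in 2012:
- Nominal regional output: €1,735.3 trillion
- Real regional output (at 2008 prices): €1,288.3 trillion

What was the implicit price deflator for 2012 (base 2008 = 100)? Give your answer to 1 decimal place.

implicit price deflator = (Nominal / Real) × 100 = 1735.3 / 1288.3 × 100 = 134.70.

134.7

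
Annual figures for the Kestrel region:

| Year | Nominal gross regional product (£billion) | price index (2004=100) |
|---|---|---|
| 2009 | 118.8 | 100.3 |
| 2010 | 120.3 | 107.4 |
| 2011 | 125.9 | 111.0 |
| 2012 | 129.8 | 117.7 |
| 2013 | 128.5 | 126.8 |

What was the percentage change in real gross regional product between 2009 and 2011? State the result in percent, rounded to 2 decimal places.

-4.24%

Real gross regional product 2009 = 118.8/1.003 = 118.44.
Real gross regional product 2011 = 125.9/1.110 = 113.42.
Change = 113.42/118.44 − 1 = -0.0424.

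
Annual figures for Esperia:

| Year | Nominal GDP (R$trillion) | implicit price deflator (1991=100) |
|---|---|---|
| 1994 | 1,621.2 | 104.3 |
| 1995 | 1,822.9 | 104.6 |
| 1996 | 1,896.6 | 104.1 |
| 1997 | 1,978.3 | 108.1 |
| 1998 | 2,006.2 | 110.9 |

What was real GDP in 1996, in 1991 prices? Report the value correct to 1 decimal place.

R$1,821.9 trillion

Real GDP 1996 = 1896.6 / 1.041 = 1821.90.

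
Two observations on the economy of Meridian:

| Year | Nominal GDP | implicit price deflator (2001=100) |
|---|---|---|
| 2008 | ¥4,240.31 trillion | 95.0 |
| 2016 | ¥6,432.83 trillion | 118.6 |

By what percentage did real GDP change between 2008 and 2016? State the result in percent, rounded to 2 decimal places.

21.52%

Real GDP 2008 = 4240.31 / 0.950 = 4463.48.
Real GDP 2016 = 6432.83 / 1.186 = 5423.97.
Real growth = 5423.97 / 4463.48 − 1 = 0.2152.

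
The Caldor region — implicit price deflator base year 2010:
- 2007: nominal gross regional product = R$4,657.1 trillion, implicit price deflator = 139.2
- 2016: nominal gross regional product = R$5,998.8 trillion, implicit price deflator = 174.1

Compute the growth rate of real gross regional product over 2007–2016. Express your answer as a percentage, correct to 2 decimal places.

2.99%

Deflate each year: 2007 → 4657.1/1.392 = 3345.62; 2016 → 5998.8/1.741 = 3445.61.
So real gross regional product changed by 3445.61/3345.62 − 1 = 0.0299, i.e. 2.99%.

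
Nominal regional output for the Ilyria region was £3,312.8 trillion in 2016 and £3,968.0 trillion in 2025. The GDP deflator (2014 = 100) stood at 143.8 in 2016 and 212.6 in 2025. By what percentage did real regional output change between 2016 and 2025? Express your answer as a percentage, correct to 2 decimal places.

Deflate each year: 2016 → 3312.8/1.438 = 2303.76; 2025 → 3968.0/2.126 = 1866.42.
So real regional output changed by 1866.42/2303.76 − 1 = -0.1898, i.e. -18.98%.

-18.98%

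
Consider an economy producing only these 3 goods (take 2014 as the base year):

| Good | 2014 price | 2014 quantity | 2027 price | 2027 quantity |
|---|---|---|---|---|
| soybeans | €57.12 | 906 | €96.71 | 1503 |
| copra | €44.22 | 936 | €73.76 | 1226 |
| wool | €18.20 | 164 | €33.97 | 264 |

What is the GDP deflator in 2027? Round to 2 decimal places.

Nominal GDP 2027 = 96.71·1503 + 73.76·1226 + 33.97·264 = 244752.97.
Real GDP 2027 (at 2014 prices) = 57.12·1503 + 44.22·1226 + 18.20·264 = 144869.88.
Deflator = Nominal/Real × 100 = 244752.97/144869.88 × 100 = 168.947.

168.95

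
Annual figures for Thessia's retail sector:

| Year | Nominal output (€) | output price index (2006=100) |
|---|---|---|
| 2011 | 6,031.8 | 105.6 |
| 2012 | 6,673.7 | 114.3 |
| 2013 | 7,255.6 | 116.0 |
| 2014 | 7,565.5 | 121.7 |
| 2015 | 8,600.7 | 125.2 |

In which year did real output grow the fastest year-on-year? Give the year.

2015

2012: real = 6673.7/1.143 = 5838.76; growth vs 2011 (5711.93) = 2.22%.
2013: real = 7255.6/1.160 = 6254.83; growth vs 2012 (5838.76) = 7.13%.
2014: real = 7565.5/1.217 = 6216.52; growth vs 2013 (6254.83) = -0.61%.
2015: real = 8600.7/1.252 = 6869.57; growth vs 2014 (6216.52) = 10.51%.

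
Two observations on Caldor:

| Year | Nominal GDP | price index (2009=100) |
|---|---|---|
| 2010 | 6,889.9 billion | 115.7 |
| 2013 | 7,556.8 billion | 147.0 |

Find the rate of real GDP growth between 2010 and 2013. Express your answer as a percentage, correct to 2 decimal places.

Deflate each year: 2010 → 6889.9/1.157 = 5954.97; 2013 → 7556.8/1.470 = 5140.68.
So real GDP changed by 5140.68/5954.97 − 1 = -0.1367, i.e. -13.67%.

-13.67%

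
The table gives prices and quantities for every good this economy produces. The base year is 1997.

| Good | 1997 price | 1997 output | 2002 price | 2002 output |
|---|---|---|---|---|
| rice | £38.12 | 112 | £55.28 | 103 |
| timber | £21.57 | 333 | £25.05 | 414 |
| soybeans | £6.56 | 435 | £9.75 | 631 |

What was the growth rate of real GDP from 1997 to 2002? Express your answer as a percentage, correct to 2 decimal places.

Real GDP 1997 = Nominal GDP 1997 = 38.12·112 + 21.57·333 + 6.56·435 = 14305.85.
Real GDP 2002 (at 1997 prices) = 38.12·103 + 21.57·414 + 6.56·631 = 16995.70.
Real growth = 16995.70/14305.85 − 1 = 0.1880.

18.80%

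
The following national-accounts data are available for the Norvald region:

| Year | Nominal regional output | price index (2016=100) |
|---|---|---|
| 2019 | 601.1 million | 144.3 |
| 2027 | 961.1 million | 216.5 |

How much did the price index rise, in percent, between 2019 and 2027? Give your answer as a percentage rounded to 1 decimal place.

50.0%

Price-level change = 216.5 / 144.3 − 1 = 0.5003.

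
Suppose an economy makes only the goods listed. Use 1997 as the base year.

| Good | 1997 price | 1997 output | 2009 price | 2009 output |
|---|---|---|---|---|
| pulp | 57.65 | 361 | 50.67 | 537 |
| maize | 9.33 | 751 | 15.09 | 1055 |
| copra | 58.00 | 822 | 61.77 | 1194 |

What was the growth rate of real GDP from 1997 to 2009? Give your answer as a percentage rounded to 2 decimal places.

45.78%

Real GDP 1997 = Nominal GDP 1997 = 57.65·361 + 9.33·751 + 58.00·822 = 75494.48.
Real GDP 2009 (at 1997 prices) = 57.65·537 + 9.33·1055 + 58.00·1194 = 110053.20.
Real growth = 110053.20/75494.48 − 1 = 0.4578.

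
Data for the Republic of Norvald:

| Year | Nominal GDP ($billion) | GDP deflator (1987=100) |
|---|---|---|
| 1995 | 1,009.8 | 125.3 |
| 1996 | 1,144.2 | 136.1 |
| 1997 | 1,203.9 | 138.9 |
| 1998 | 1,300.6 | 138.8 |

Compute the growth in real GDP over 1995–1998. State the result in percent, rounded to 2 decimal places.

Real GDP 1995 = 1009.8/1.253 = 805.91.
Real GDP 1998 = 1300.6/1.388 = 937.03.
Change = 937.03/805.91 − 1 = 0.1627.

16.27%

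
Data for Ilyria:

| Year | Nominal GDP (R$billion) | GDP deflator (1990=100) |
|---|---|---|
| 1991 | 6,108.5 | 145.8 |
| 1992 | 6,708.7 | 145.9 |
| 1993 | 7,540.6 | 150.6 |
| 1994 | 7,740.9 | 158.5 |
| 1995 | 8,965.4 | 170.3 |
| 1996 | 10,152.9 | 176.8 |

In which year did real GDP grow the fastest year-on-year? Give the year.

1992

1992: real = 6708.7/1.459 = 4598.15; growth vs 1991 (4189.64) = 9.75%.
1993: real = 7540.6/1.506 = 5007.04; growth vs 1992 (4598.15) = 8.89%.
1994: real = 7740.9/1.585 = 4883.85; growth vs 1993 (5007.04) = -2.46%.
1995: real = 8965.4/1.703 = 5264.47; growth vs 1994 (4883.85) = 7.79%.
1996: real = 10152.9/1.768 = 5742.59; growth vs 1995 (5264.47) = 9.08%.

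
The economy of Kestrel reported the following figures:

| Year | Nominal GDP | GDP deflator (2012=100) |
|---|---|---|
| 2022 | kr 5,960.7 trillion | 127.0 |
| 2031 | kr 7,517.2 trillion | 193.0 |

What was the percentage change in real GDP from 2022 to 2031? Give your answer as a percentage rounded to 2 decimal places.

-17.01%

Deflate each year: 2022 → 5960.7/1.270 = 4693.46; 2031 → 7517.2/1.930 = 3894.92.
So real GDP changed by 3894.92/4693.46 − 1 = -0.1701, i.e. -17.01%.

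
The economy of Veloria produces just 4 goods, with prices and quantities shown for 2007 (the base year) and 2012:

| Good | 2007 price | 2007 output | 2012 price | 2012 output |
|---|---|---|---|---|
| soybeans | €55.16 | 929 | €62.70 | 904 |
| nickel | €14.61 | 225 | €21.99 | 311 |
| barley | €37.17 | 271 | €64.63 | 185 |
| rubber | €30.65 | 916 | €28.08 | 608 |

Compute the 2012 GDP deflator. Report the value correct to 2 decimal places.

Nominal GDP 2012 = 62.70·904 + 21.99·311 + 64.63·185 + 28.08·608 = 92548.88.
Real GDP 2012 (at 2007 prices) = 55.16·904 + 14.61·311 + 37.17·185 + 30.65·608 = 79920.00.
Deflator = Nominal/Real × 100 = 92548.88/79920.00 × 100 = 115.802.

115.80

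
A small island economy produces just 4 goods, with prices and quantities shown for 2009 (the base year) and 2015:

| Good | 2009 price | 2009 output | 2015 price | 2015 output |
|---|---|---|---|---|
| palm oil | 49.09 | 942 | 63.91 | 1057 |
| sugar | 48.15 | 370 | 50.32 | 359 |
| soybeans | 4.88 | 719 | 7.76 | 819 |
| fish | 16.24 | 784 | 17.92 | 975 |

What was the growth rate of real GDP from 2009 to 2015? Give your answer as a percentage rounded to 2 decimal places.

Real GDP 2009 = Nominal GDP 2009 = 49.09·942 + 48.15·370 + 4.88·719 + 16.24·784 = 80299.16.
Real GDP 2015 (at 2009 prices) = 49.09·1057 + 48.15·359 + 4.88·819 + 16.24·975 = 89004.70.
Real growth = 89004.70/80299.16 − 1 = 0.1084.

10.84%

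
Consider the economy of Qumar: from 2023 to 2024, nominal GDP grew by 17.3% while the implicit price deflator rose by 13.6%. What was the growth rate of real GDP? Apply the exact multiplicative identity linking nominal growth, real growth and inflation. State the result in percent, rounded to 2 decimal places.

(1 + g_nom) = (1 + g_real)(1 + π), so g_real = 1.1730 / 1.1360 − 1 = 0.03257.

3.26%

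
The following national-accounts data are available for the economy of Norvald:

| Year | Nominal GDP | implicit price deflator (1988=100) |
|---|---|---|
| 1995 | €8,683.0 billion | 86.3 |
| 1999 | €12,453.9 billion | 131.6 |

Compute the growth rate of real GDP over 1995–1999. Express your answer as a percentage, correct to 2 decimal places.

-5.94%

Deflate each year: 1995 → 8683.0/0.863 = 10061.41; 1999 → 12453.9/1.316 = 9463.45.
So real GDP changed by 9463.45/10061.41 − 1 = -0.0594, i.e. -5.94%.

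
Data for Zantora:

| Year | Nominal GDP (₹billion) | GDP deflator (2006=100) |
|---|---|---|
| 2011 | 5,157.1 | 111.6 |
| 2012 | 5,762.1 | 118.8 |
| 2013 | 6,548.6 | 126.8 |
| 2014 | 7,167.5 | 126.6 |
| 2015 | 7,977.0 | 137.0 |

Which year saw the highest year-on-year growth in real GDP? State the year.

2014

2012: real = 5762.1/1.188 = 4850.25; growth vs 2011 (4621.06) = 4.96%.
2013: real = 6548.6/1.268 = 5164.51; growth vs 2012 (4850.25) = 6.48%.
2014: real = 7167.5/1.266 = 5661.53; growth vs 2013 (5164.51) = 9.62%.
2015: real = 7977.0/1.370 = 5822.63; growth vs 2014 (5661.53) = 2.85%.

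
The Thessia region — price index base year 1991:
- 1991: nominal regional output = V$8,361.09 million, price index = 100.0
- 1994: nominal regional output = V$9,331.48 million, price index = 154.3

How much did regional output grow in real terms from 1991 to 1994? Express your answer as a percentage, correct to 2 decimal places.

-27.67%

Deflate each year: 1991 → 8361.09/1.000 = 8361.09; 1994 → 9331.48/1.543 = 6047.62.
So real regional output changed by 6047.62/8361.09 − 1 = -0.2767, i.e. -27.67%.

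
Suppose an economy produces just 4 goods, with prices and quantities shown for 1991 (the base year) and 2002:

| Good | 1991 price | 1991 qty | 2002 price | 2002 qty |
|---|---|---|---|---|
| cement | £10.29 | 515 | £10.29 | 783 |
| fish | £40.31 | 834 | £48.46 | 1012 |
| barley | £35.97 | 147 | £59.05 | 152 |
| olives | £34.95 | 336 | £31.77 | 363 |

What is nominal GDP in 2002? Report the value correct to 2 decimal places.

Nominal GDP 2002 = Σ (p_2002 × q_2002) = 10.29·783 + 48.46·1012 + 59.05·152 + 31.77·363 = 77606.70.

£77606.70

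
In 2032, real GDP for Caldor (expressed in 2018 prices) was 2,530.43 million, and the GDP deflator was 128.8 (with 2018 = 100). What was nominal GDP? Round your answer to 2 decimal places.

Nominal GDP = Real × (GDP deflator/100) = 2530.43 × 1.288 = 3259.19.

3,259.19 million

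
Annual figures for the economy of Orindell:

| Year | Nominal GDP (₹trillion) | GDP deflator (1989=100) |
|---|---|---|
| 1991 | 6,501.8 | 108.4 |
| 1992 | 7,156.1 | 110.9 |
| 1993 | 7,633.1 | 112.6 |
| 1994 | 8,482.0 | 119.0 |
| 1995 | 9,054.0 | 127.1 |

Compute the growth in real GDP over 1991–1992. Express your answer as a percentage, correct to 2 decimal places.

Real GDP 1991 = 6501.8/1.084 = 5997.97.
Real GDP 1992 = 7156.1/1.109 = 6452.75.
Change = 6452.75/5997.97 − 1 = 0.0758.

7.58%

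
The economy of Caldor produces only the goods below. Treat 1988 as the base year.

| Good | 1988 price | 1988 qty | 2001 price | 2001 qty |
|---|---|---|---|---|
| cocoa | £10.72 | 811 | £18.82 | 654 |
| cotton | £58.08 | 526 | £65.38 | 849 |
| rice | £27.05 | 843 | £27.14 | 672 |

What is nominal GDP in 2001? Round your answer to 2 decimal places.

£86053.98

Nominal GDP 2001 = Σ (p_2001 × q_2001) = 18.82·654 + 65.38·849 + 27.14·672 = 86053.98.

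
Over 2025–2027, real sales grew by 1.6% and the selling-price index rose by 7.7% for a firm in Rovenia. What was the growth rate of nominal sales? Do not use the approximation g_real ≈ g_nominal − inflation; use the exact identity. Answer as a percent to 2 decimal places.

(1 + g_nom) = (1 + g_real)(1 + π) = 1.0160 × 1.0770 = 1.09423.

9.42%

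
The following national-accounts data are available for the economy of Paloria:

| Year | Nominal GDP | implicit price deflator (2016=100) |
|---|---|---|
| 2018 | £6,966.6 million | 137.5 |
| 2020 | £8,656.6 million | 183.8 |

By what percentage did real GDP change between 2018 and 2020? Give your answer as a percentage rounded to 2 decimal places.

Real GDP 2018 = 6966.6 / 1.375 = 5066.62.
Real GDP 2020 = 8656.6 / 1.838 = 4709.79.
Real growth = 4709.79 / 5066.62 − 1 = -0.0704.

-7.04%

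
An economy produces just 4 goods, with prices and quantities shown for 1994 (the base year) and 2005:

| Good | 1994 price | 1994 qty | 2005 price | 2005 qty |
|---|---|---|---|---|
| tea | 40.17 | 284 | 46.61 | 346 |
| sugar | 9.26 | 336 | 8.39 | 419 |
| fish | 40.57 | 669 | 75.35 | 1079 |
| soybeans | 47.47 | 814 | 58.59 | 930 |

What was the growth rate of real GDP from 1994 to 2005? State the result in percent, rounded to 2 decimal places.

Real GDP 1994 = Nominal GDP 1994 = 40.17·284 + 9.26·336 + 40.57·669 + 47.47·814 = 80301.55.
Real GDP 2005 (at 1994 prices) = 40.17·346 + 9.26·419 + 40.57·1079 + 47.47·930 = 105700.89.
Real growth = 105700.89/80301.55 − 1 = 0.3163.

31.63%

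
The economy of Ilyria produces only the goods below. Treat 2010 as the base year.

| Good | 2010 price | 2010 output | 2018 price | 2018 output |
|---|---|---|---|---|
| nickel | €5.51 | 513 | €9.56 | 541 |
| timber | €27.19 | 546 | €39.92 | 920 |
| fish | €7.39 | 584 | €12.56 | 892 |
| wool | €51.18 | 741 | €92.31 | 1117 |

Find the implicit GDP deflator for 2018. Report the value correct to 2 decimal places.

Nominal GDP 2018 = 9.56·541 + 39.92·920 + 12.56·892 + 92.31·1117 = 156212.15.
Real GDP 2018 (at 2010 prices) = 5.51·541 + 27.19·920 + 7.39·892 + 51.18·1117 = 91755.65.
Deflator = Nominal/Real × 100 = 156212.15/91755.65 × 100 = 170.248.

170.25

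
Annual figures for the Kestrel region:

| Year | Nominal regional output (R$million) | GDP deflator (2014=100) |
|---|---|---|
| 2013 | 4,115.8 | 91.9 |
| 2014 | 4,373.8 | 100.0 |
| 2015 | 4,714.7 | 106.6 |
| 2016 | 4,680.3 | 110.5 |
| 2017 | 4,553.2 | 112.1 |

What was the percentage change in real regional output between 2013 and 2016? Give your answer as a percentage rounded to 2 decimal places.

-5.43%

Real regional output 2013 = 4115.8/0.919 = 4478.56.
Real regional output 2016 = 4680.3/1.105 = 4235.57.
Change = 4235.57/4478.56 − 1 = -0.0543.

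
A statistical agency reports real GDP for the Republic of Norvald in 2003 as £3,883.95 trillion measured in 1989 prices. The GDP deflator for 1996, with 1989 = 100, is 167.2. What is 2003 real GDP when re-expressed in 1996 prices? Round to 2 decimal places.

£6,493.96 trillion

Real GDP in 1996 prices = Real GDP in 1989 prices × (P_1996/P_1989) = 3883.95 × 1.672 = 6493.96.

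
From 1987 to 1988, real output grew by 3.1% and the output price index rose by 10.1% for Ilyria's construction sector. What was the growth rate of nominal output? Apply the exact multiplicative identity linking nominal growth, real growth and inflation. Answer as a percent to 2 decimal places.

13.51%

(1 + g_nom) = (1 + g_real)(1 + π) = 1.0310 × 1.1010 = 1.13513.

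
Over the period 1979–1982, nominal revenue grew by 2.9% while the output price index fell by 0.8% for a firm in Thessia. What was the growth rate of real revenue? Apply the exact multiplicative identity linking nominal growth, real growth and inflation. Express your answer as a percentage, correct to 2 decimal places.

3.73%

(1 + g_nom) = (1 + g_real)(1 + π), so g_real = 1.0290 / 0.9920 − 1 = 0.03730.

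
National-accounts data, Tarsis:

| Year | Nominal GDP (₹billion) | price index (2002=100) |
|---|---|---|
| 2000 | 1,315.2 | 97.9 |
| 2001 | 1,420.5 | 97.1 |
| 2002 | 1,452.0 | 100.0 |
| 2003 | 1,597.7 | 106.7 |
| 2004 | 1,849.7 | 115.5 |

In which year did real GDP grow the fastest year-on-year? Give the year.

2001: real = 1420.5/0.971 = 1462.92; growth vs 2000 (1343.41) = 8.90%.
2002: real = 1452.0/1.000 = 1452.00; growth vs 2001 (1462.92) = -0.75%.
2003: real = 1597.7/1.067 = 1497.38; growth vs 2002 (1452.00) = 3.13%.
2004: real = 1849.7/1.155 = 1601.47; growth vs 2003 (1497.38) = 6.95%.

2001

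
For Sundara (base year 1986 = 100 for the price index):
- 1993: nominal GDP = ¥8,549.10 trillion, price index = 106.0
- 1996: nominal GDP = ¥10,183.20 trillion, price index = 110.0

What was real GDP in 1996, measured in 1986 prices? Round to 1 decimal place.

¥9,257.5 trillion

Real GDP = Nominal / (price index/100) = 10183.20 / 1.100 = 9257.45.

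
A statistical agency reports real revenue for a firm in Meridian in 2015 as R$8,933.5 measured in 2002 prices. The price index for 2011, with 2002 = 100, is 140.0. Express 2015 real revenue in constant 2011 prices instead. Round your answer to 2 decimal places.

R$12,506.90

Real revenue in 2011 prices = Real revenue in 2002 prices × (P_2011/P_2002) = 8933.5 × 1.400 = 12506.90.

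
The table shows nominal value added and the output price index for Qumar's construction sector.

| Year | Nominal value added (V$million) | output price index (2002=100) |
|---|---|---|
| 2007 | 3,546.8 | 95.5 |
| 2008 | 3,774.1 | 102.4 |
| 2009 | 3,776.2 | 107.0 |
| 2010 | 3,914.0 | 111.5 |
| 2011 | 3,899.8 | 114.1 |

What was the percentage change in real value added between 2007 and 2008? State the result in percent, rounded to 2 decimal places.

-0.76%

Real value added 2007 = 3546.8/0.955 = 3713.93.
Real value added 2008 = 3774.1/1.024 = 3685.64.
Change = 3685.64/3713.93 − 1 = -0.0076.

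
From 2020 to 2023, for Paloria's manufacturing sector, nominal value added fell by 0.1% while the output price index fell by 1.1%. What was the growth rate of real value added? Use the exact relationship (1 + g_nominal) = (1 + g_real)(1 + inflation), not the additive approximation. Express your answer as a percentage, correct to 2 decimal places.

1.01%

(1 + g_nom) = (1 + g_real)(1 + π), so g_real = 0.9990 / 0.9890 − 1 = 0.01011.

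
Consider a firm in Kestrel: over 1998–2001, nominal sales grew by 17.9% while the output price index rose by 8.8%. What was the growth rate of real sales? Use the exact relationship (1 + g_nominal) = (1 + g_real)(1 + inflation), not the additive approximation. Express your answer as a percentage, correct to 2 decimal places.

(1 + g_nom) = (1 + g_real)(1 + π), so g_real = 1.1790 / 1.0880 − 1 = 0.08364.

8.36%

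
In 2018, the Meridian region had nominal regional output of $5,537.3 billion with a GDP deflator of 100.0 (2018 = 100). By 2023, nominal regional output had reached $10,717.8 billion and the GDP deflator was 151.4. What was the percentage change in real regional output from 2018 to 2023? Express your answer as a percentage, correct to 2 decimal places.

27.84%

Deflate each year: 2018 → 5537.3/1.000 = 5537.30; 2023 → 10717.8/1.514 = 7079.13.
So real regional output changed by 7079.13/5537.30 − 1 = 0.2784, i.e. 27.84%.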